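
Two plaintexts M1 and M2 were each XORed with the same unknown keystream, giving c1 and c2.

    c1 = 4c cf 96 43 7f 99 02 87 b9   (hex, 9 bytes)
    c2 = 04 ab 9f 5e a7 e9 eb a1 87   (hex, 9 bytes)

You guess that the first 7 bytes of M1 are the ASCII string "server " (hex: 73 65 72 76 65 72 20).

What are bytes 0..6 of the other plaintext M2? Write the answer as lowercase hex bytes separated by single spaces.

3b 01 7b 6b bd 02 c9

First, c1 ⊕ c2 = (M1 ⊕ K) ⊕ (M2 ⊕ K) = M1 ⊕ M2, so the key drops out. Then M2 = (M1 ⊕ M2) ⊕ M1 over the first 7 bytes.
byte 0: (4c xor 04) xor 73 = 48 xor 73 = 3b
byte 1: (cf xor ab) xor 65 = 64 xor 65 = 01
byte 2: (96 xor 9f) xor 72 = 09 xor 72 = 7b
byte 3: (43 xor 5e) xor 76 = 1d xor 76 = 6b
byte 4: (7f xor a7) xor 65 = d8 xor 65 = bd
byte 5: (99 xor e9) xor 72 = 70 xor 72 = 02
byte 6: (02 xor eb) xor 20 = e9 xor 20 = c9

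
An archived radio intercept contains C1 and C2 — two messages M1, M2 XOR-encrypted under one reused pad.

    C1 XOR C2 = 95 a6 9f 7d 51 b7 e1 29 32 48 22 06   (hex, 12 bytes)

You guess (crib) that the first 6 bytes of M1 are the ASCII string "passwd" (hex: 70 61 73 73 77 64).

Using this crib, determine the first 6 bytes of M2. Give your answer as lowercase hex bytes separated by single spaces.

e5 c7 ec 0e 26 d3

Since C1 ⊕ C2 = M1 ⊕ M2, XORing with the guessed M1 bytes yields the corresponding M2 bytes: M2 = (C1 ⊕ C2) ⊕ M1.
95 ⊕ 70 = e5
a6 ⊕ 61 = c7
9f ⊕ 73 = ec
7d ⊕ 73 = 0e
51 ⊕ 77 = 26
b7 ⊕ 64 = d3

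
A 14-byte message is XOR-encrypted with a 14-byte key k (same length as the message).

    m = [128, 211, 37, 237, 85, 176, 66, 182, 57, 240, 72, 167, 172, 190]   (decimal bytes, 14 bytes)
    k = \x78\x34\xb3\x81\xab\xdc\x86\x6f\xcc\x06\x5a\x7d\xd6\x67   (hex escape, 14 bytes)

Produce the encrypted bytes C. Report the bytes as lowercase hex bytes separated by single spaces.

XOR is its own inverse, so applying the key byte-wise gives the result directly.
128 ^ 120 = 248
211 ^  52 = 231
 37 ^ 179 = 150
237 ^ 129 = 108
 85 ^ 171 = 254
176 ^ 220 = 108
 66 ^ 134 = 196
182 ^ 111 = 217
 57 ^ 204 = 245
240 ^   6 = 246
 72 ^  90 =  18
167 ^ 125 = 218
172 ^ 214 = 122
190 ^ 103 = 217

f8 e7 96 6c fe 6c c4 d9 f5 f6 12 da 7a d9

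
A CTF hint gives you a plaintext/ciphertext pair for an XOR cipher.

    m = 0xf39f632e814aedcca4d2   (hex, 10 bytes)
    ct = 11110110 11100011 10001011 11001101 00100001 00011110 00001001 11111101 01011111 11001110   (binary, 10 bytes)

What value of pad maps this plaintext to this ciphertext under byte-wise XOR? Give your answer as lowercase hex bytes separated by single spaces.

05 7c e8 e3 a0 54 e4 31 fb 1c

Since ct = m ⊕ pad, XORing both sides with m gives pad = m ⊕ ct.
f3 XOR f6 = 05
9f XOR e3 = 7c
63 XOR 8b = e8
2e XOR cd = e3
81 XOR 21 = a0
4a XOR 1e = 54
ed XOR 09 = e4
cc XOR fd = 31
a4 XOR 5f = fb
d2 XOR ce = 1c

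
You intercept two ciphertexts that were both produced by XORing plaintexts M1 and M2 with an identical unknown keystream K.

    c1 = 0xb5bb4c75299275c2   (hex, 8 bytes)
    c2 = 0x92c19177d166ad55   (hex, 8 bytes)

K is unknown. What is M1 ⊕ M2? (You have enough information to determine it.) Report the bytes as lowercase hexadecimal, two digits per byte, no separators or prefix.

277add02f8f4d897

c1 ⊕ c2 = (M1 ⊕ K) ⊕ (M2 ⊕ K) = M1 ⊕ M2 — the shared key cancels under XOR.
181 xor 146 =  39
187 xor 193 = 122
 76 xor 145 = 221
117 xor 119 =   2
 41 xor 209 = 248
146 xor 102 = 244
117 xor 173 = 216
194 xor  85 = 151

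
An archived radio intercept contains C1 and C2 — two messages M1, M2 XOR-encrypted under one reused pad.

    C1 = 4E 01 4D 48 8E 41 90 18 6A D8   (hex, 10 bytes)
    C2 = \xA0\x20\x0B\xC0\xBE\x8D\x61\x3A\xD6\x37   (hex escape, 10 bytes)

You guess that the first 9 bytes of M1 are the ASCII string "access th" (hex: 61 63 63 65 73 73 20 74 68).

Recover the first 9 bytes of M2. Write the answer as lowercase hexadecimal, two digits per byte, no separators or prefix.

8f4225ed43bfd156d4

First, C1 ⊕ C2 = (M1 ⊕ K) ⊕ (M2 ⊕ K) = M1 ⊕ M2, so the key drops out. Then M2 = (M1 ⊕ M2) ⊕ M1 over the first 9 bytes.
byte 0: (4e XOR a0) XOR 61 = ee XOR 61 = 8f
byte 1: (01 XOR 20) XOR 63 = 21 XOR 63 = 42
byte 2: (4d XOR 0b) XOR 63 = 46 XOR 63 = 25
byte 3: (48 XOR c0) XOR 65 = 88 XOR 65 = ed
byte 4: (8e XOR be) XOR 73 = 30 XOR 73 = 43
byte 5: (41 XOR 8d) XOR 73 = cc XOR 73 = bf
byte 6: (90 XOR 61) XOR 20 = f1 XOR 20 = d1
byte 7: (18 XOR 3a) XOR 74 = 22 XOR 74 = 56
byte 8: (6a XOR d6) XOR 68 = bc XOR 68 = d4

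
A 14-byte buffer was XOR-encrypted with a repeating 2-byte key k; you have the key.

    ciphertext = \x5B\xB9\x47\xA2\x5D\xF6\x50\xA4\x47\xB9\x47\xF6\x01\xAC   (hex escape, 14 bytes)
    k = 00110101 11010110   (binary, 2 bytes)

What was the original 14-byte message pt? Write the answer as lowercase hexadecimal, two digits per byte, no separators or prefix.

6e6f727468206572726f7220347a

The 2-byte key repeats, so the effective keystream is 35 d6 35 d6 35 d6 35 d6 35 d6 35 d6 35 d6.
byte 0: 5b XOR 35 = 6e
byte 1: b9 XOR d6 = 6f
byte 2: 47 XOR 35 = 72
byte 3: a2 XOR d6 = 74
byte 4: 5d XOR 35 = 68
byte 5: f6 XOR d6 = 20
byte 6: 50 XOR 35 = 65
byte 7: a4 XOR d6 = 72
byte 8: 47 XOR 35 = 72
byte 9: b9 XOR d6 = 6f
byte 10: 47 XOR 35 = 72
byte 11: f6 XOR d6 = 20
byte 12: 01 XOR 35 = 34
byte 13: ac XOR d6 = 7a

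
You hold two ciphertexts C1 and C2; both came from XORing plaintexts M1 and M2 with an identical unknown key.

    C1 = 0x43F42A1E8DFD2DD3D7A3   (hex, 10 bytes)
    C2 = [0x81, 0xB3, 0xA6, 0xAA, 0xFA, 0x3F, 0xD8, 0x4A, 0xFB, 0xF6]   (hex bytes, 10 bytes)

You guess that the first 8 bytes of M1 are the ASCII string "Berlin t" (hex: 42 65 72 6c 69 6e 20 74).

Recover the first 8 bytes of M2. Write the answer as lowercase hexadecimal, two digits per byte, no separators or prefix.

8022fed81eacd5ed

First, C1 ⊕ C2 = (M1 ⊕ K) ⊕ (M2 ⊕ K) = M1 ⊕ M2, so the key drops out. Then M2 = (M1 ⊕ M2) ⊕ M1 over the first 8 bytes.
byte 0: (43 xor 81) xor 42 = c2 xor 42 = 80
byte 1: (f4 xor b3) xor 65 = 47 xor 65 = 22
byte 2: (2a xor a6) xor 72 = 8c xor 72 = fe
byte 3: (1e xor aa) xor 6c = b4 xor 6c = d8
byte 4: (8d xor fa) xor 69 = 77 xor 69 = 1e
byte 5: (fd xor 3f) xor 6e = c2 xor 6e = ac
byte 6: (2d xor d8) xor 20 = f5 xor 20 = d5
byte 7: (d3 xor 4a) xor 74 = 99 xor 74 = ed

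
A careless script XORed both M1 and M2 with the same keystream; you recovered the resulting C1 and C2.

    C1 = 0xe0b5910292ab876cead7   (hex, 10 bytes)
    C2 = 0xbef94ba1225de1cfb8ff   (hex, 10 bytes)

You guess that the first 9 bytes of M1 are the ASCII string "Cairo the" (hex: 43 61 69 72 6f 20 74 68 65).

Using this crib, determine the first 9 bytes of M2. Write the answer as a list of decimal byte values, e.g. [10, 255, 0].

[29, 45, 179, 209, 223, 214, 18, 203, 55]

First, C1 ⊕ C2 = (M1 ⊕ K) ⊕ (M2 ⊕ K) = M1 ⊕ M2, so the key drops out. Then M2 = (M1 ⊕ M2) ⊕ M1 over the first 9 bytes.
byte 0: (e0 XOR be) XOR 43 = 5e XOR 43 = 1d
byte 1: (b5 XOR f9) XOR 61 = 4c XOR 61 = 2d
byte 2: (91 XOR 4b) XOR 69 = da XOR 69 = b3
byte 3: (02 XOR a1) XOR 72 = a3 XOR 72 = d1
byte 4: (92 XOR 22) XOR 6f = b0 XOR 6f = df
byte 5: (ab XOR 5d) XOR 20 = f6 XOR 20 = d6
byte 6: (87 XOR e1) XOR 74 = 66 XOR 74 = 12
byte 7: (6c XOR cf) XOR 68 = a3 XOR 68 = cb
byte 8: (ea XOR b8) XOR 65 = 52 XOR 65 = 37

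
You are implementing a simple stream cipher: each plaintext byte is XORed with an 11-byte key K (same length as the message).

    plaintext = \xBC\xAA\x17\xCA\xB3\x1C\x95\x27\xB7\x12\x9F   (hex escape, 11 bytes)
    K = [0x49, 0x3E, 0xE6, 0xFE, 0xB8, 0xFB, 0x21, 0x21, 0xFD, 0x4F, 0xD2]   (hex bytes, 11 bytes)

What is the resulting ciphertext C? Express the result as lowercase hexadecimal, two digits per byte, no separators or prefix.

10111100 xor 01001001 = 11110101
10101010 xor 00111110 = 10010100
00010111 xor 11100110 = 11110001
11001010 xor 11111110 = 00110100
10110011 xor 10111000 = 00001011
00011100 xor 11111011 = 11100111
10010101 xor 00100001 = 10110100
00100111 xor 00100001 = 00000110
10110111 xor 11111101 = 01001010
00010010 xor 01001111 = 01011101
10011111 xor 11010010 = 01001101

f594f1340be7b4064a5d4d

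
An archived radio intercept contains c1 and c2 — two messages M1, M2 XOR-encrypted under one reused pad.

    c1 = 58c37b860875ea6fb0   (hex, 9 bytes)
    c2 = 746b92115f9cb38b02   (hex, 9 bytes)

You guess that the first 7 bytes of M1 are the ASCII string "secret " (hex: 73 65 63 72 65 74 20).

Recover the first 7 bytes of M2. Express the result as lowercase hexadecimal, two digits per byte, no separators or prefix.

5fcd8ae5329d79

First, c1 ⊕ c2 = (M1 ⊕ K) ⊕ (M2 ⊕ K) = M1 ⊕ M2, so the key drops out. Then M2 = (M1 ⊕ M2) ⊕ M1 over the first 7 bytes.
byte 0: (58 ⊕ 74) ⊕ 73 = 2c ⊕ 73 = 5f
byte 1: (c3 ⊕ 6b) ⊕ 65 = a8 ⊕ 65 = cd
byte 2: (7b ⊕ 92) ⊕ 63 = e9 ⊕ 63 = 8a
byte 3: (86 ⊕ 11) ⊕ 72 = 97 ⊕ 72 = e5
byte 4: (08 ⊕ 5f) ⊕ 65 = 57 ⊕ 65 = 32
byte 5: (75 ⊕ 9c) ⊕ 74 = e9 ⊕ 74 = 9d
byte 6: (ea ⊕ b3) ⊕ 20 = 59 ⊕ 20 = 79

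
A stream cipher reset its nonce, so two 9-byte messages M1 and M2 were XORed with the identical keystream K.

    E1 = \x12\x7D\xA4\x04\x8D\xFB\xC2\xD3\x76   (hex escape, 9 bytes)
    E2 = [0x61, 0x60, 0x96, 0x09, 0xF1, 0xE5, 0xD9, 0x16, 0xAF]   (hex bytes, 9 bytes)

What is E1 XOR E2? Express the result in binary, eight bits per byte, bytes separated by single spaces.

01110011 00011101 00110010 00001101 01111100 00011110 00011011 11000101 11011001

E1 ⊕ E2 = (M1 ⊕ K) ⊕ (M2 ⊕ K) = M1 ⊕ M2 — the shared key cancels under XOR.
 18 xor  97 = 115
125 xor  96 =  29
164 xor 150 =  50
  4 xor   9 =  13
141 xor 241 = 124
251 xor 229 =  30
194 xor 217 =  27
211 xor  22 = 197
118 xor 175 = 217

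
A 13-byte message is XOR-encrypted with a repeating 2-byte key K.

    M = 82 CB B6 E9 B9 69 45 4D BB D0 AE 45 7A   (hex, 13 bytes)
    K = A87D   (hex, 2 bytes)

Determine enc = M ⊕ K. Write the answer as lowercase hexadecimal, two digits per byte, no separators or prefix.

2ab61e941114ed3013ad0638d2

The 2-byte key repeats, so the effective keystream is a8 7d a8 7d a8 7d a8 7d a8 7d a8 7d a8.
byte 0: 82 ⊕ a8 = 2a
byte 1: cb ⊕ 7d = b6
byte 2: b6 ⊕ a8 = 1e
byte 3: e9 ⊕ 7d = 94
byte 4: b9 ⊕ a8 = 11
byte 5: 69 ⊕ 7d = 14
byte 6: 45 ⊕ a8 = ed
byte 7: 4d ⊕ 7d = 30
byte 8: bb ⊕ a8 = 13
byte 9: d0 ⊕ 7d = ad
byte 10: ae ⊕ a8 = 06
byte 11: 45 ⊕ 7d = 38
byte 12: 7a ⊕ a8 = d2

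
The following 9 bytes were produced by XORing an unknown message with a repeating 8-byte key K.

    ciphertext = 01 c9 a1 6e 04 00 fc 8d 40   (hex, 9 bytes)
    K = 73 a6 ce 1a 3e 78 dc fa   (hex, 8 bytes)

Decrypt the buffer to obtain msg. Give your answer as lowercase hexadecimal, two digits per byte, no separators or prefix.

726f6f743a78207733

The 8-byte key repeats, so the effective keystream is 73 a6 ce 1a 3e 78 dc fa 73.
byte 0: 01 xor 73 = 72
byte 1: c9 xor a6 = 6f
byte 2: a1 xor ce = 6f
byte 3: 6e xor 1a = 74
byte 4: 04 xor 3e = 3a
byte 5: 00 xor 78 = 78
byte 6: fc xor dc = 20
byte 7: 8d xor fa = 77
byte 8: 40 xor 73 = 33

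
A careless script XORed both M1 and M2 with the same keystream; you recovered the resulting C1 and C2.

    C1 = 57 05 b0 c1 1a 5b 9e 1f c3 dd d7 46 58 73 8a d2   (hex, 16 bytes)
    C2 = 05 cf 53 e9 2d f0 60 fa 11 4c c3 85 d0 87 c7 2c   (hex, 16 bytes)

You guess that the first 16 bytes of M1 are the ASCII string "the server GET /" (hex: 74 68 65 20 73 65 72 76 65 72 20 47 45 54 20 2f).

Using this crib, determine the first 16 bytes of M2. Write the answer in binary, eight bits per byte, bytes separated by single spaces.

00100110 10100010 10000110 00001000 01000100 11001110 10001100 10010011 10110111 11100011 00110100 10000100 11001101 10100000 01101101 11010001

First, C1 ⊕ C2 = (M1 ⊕ K) ⊕ (M2 ⊕ K) = M1 ⊕ M2, so the key drops out. Then M2 = (M1 ⊕ M2) ⊕ M1 over the first 16 bytes.
byte 0: (57 xor 05) xor 74 = 52 xor 74 = 26
byte 1: (05 xor cf) xor 68 = ca xor 68 = a2
byte 2: (b0 xor 53) xor 65 = e3 xor 65 = 86
byte 3: (c1 xor e9) xor 20 = 28 xor 20 = 08
byte 4: (1a xor 2d) xor 73 = 37 xor 73 = 44
byte 5: (5b xor f0) xor 65 = ab xor 65 = ce
byte 6: (9e xor 60) xor 72 = fe xor 72 = 8c
byte 7: (1f xor fa) xor 76 = e5 xor 76 = 93
byte 8: (c3 xor 11) xor 65 = d2 xor 65 = b7
byte 9: (dd xor 4c) xor 72 = 91 xor 72 = e3
byte 10: (d7 xor c3) xor 20 = 14 xor 20 = 34
byte 11: (46 xor 85) xor 47 = c3 xor 47 = 84
byte 12: (58 xor d0) xor 45 = 88 xor 45 = cd
byte 13: (73 xor 87) xor 54 = f4 xor 54 = a0
byte 14: (8a xor c7) xor 20 = 4d xor 20 = 6d
byte 15: (d2 xor 2c) xor 2f = fe xor 2f = d1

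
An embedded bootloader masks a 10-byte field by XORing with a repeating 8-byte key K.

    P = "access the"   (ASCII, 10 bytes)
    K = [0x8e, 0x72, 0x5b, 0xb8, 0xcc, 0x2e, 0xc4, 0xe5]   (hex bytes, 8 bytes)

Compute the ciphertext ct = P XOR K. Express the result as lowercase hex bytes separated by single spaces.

ef 11 38 dd bf 5d e4 91 e6 17

The 8-byte key repeats, so the effective keystream is 8e 72 5b b8 cc 2e c4 e5 8e 72.
byte 0: 61 ⊕ 8e = ef
byte 1: 63 ⊕ 72 = 11
byte 2: 63 ⊕ 5b = 38
byte 3: 65 ⊕ b8 = dd
byte 4: 73 ⊕ cc = bf
byte 5: 73 ⊕ 2e = 5d
byte 6: 20 ⊕ c4 = e4
byte 7: 74 ⊕ e5 = 91
byte 8: 68 ⊕ 8e = e6
byte 9: 65 ⊕ 72 = 17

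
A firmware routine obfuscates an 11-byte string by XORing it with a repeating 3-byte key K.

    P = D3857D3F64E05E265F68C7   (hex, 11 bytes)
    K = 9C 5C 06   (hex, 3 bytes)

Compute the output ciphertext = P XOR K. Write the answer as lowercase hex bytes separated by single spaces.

The 3-byte key repeats, so the effective keystream is 9c 5c 06 9c 5c 06 9c 5c 06 9c 5c.
byte 0: 211 XOR 156 =  79
byte 1: 133 XOR  92 = 217
byte 2: 125 XOR   6 = 123
byte 3:  63 XOR 156 = 163
byte 4: 100 XOR  92 =  56
byte 5: 224 XOR   6 = 230
byte 6:  94 XOR 156 = 194
byte 7:  38 XOR  92 = 122
byte 8:  95 XOR   6 =  89
byte 9: 104 XOR 156 = 244
byte 10: 199 XOR  92 = 155

4f d9 7b a3 38 e6 c2 7a 59 f4 9b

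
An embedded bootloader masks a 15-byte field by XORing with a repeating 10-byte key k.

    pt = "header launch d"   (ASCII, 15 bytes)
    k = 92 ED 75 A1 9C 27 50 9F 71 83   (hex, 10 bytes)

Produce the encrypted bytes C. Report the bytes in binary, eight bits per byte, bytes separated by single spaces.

The 10-byte key repeats, so the effective keystream is 92 ed 75 a1 9c 27 50 9f 71 83 92 ed 75 a1 9c.
byte 0: 01101000 xor 10010010 = 11111010
byte 1: 01100101 xor 11101101 = 10001000
byte 2: 01100001 xor 01110101 = 00010100
byte 3: 01100100 xor 10100001 = 11000101
byte 4: 01100101 xor 10011100 = 11111001
byte 5: 01110010 xor 00100111 = 01010101
byte 6: 00100000 xor 01010000 = 01110000
byte 7: 01101100 xor 10011111 = 11110011
byte 8: 01100001 xor 01110001 = 00010000
byte 9: 01110101 xor 10000011 = 11110110
byte 10: 01101110 xor 10010010 = 11111100
byte 11: 01100011 xor 11101101 = 10001110
byte 12: 01101000 xor 01110101 = 00011101
byte 13: 00100000 xor 10100001 = 10000001
byte 14: 01100100 xor 10011100 = 11111000

11111010 10001000 00010100 11000101 11111001 01010101 01110000 11110011 00010000 11110110 11111100 10001110 00011101 10000001 11111000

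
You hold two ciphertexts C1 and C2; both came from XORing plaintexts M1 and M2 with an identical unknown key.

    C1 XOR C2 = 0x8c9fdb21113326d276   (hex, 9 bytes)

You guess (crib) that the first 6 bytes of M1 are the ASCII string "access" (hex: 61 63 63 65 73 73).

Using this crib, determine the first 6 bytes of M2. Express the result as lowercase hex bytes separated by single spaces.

ed fc b8 44 62 40

Since C1 ⊕ C2 = M1 ⊕ M2, XORing with the guessed M1 bytes yields the corresponding M2 bytes: M2 = (C1 ⊕ C2) ⊕ M1.
byte 0: 10001100 ⊕ 01100001 = 11101101
byte 1: 10011111 ⊕ 01100011 = 11111100
byte 2: 11011011 ⊕ 01100011 = 10111000
byte 3: 00100001 ⊕ 01100101 = 01000100
byte 4: 00010001 ⊕ 01110011 = 01100010
byte 5: 00110011 ⊕ 01110011 = 01000000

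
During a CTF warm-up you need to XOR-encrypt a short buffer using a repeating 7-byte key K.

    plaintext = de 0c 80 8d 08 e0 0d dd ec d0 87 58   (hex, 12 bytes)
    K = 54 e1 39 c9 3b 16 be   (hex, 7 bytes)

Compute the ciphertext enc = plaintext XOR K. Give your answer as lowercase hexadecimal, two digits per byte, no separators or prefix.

The 7-byte key repeats, so the effective keystream is 54 e1 39 c9 3b 16 be 54 e1 39 c9 3b.
byte 0: de XOR 54 = 8a
byte 1: 0c XOR e1 = ed
byte 2: 80 XOR 39 = b9
byte 3: 8d XOR c9 = 44
byte 4: 08 XOR 3b = 33
byte 5: e0 XOR 16 = f6
byte 6: 0d XOR be = b3
byte 7: dd XOR 54 = 89
byte 8: ec XOR e1 = 0d
byte 9: d0 XOR 39 = e9
byte 10: 87 XOR c9 = 4e
byte 11: 58 XOR 3b = 63

8aedb94433f6b3890de94e63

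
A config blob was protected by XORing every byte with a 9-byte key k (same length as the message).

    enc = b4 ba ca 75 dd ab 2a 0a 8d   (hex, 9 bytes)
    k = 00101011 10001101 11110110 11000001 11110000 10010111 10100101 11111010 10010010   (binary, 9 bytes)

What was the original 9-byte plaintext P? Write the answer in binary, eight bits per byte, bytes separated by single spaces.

byte 0: 180 ⊕  43 = 159
byte 1: 186 ⊕ 141 =  55
byte 2: 202 ⊕ 246 =  60
byte 3: 117 ⊕ 193 = 180
byte 4: 221 ⊕ 240 =  45
byte 5: 171 ⊕ 151 =  60
byte 6:  42 ⊕ 165 = 143
byte 7:  10 ⊕ 250 = 240
byte 8: 141 ⊕ 146 =  31

10011111 00110111 00111100 10110100 00101101 00111100 10001111 11110000 00011111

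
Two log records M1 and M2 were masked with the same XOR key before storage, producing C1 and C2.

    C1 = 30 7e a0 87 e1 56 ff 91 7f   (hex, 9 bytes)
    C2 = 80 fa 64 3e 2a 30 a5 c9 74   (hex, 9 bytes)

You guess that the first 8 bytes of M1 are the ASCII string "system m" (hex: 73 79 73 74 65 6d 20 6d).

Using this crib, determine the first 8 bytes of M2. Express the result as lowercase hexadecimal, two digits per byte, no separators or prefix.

First, C1 ⊕ C2 = (M1 ⊕ K) ⊕ (M2 ⊕ K) = M1 ⊕ M2, so the key drops out. Then M2 = (M1 ⊕ M2) ⊕ M1 over the first 8 bytes.
byte 0: (30 XOR 80) XOR 73 = b0 XOR 73 = c3
byte 1: (7e XOR fa) XOR 79 = 84 XOR 79 = fd
byte 2: (a0 XOR 64) XOR 73 = c4 XOR 73 = b7
byte 3: (87 XOR 3e) XOR 74 = b9 XOR 74 = cd
byte 4: (e1 XOR 2a) XOR 65 = cb XOR 65 = ae
byte 5: (56 XOR 30) XOR 6d = 66 XOR 6d = 0b
byte 6: (ff XOR a5) XOR 20 = 5a XOR 20 = 7a
byte 7: (91 XOR c9) XOR 6d = 58 XOR 6d = 35

c3fdb7cdae0b7a35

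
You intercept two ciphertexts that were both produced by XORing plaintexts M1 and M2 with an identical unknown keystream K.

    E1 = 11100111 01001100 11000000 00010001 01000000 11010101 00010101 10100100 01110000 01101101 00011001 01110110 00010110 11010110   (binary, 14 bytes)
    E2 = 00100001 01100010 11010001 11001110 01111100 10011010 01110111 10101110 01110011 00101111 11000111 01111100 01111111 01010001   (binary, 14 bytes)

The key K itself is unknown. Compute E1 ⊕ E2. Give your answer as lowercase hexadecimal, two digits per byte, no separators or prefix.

E1 ⊕ E2 = (M1 ⊕ K) ⊕ (M2 ⊕ K) = M1 ⊕ M2 — the shared key cancels under XOR.
byte 0: e7 ⊕ 21 = c6
byte 1: 4c ⊕ 62 = 2e
byte 2: c0 ⊕ d1 = 11
byte 3: 11 ⊕ ce = df
byte 4: 40 ⊕ 7c = 3c
byte 5: d5 ⊕ 9a = 4f
byte 6: 15 ⊕ 77 = 62
byte 7: a4 ⊕ ae = 0a
byte 8: 70 ⊕ 73 = 03
byte 9: 6d ⊕ 2f = 42
byte 10: 19 ⊕ c7 = de
byte 11: 76 ⊕ 7c = 0a
byte 12: 16 ⊕ 7f = 69
byte 13: d6 ⊕ 51 = 87

c62e11df3c4f620a0342de0a6987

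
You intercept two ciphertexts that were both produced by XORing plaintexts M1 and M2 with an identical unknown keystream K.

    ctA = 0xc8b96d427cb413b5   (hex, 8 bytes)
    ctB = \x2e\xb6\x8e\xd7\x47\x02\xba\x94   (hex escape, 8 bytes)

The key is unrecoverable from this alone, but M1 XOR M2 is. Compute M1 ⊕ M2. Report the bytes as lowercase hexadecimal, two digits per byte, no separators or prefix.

e60fe3953bb6a921

ctA ⊕ ctB = (M1 ⊕ K) ⊕ (M2 ⊕ K) = M1 ⊕ M2 — the shared key cancels under XOR.
byte 0: 11001000 xor 00101110 = 11100110
byte 1: 10111001 xor 10110110 = 00001111
byte 2: 01101101 xor 10001110 = 11100011
byte 3: 01000010 xor 11010111 = 10010101
byte 4: 01111100 xor 01000111 = 00111011
byte 5: 10110100 xor 00000010 = 10110110
byte 6: 00010011 xor 10111010 = 10101001
byte 7: 10110101 xor 10010100 = 00100001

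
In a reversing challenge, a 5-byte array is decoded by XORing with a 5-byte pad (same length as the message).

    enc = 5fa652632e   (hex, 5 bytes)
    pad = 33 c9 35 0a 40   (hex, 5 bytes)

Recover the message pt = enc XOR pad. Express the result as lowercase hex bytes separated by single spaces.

6c 6f 67 69 6e

byte 0: 01011111 ⊕ 00110011 = 01101100
byte 1: 10100110 ⊕ 11001001 = 01101111
byte 2: 01010010 ⊕ 00110101 = 01100111
byte 3: 01100011 ⊕ 00001010 = 01101001
byte 4: 00101110 ⊕ 01000000 = 01101110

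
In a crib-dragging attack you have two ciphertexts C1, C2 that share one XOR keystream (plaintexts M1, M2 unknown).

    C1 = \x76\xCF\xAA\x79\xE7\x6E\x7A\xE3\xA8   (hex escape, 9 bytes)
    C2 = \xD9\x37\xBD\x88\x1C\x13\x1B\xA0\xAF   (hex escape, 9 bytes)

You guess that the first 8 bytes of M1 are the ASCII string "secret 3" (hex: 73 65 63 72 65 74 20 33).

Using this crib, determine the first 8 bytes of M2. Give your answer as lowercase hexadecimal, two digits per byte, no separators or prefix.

First, C1 ⊕ C2 = (M1 ⊕ K) ⊕ (M2 ⊕ K) = M1 ⊕ M2, so the key drops out. Then M2 = (M1 ⊕ M2) ⊕ M1 over the first 8 bytes.
byte 0: (76 ^ d9) ^ 73 = af ^ 73 = dc
byte 1: (cf ^ 37) ^ 65 = f8 ^ 65 = 9d
byte 2: (aa ^ bd) ^ 63 = 17 ^ 63 = 74
byte 3: (79 ^ 88) ^ 72 = f1 ^ 72 = 83
byte 4: (e7 ^ 1c) ^ 65 = fb ^ 65 = 9e
byte 5: (6e ^ 13) ^ 74 = 7d ^ 74 = 09
byte 6: (7a ^ 1b) ^ 20 = 61 ^ 20 = 41
byte 7: (e3 ^ a0) ^ 33 = 43 ^ 33 = 70

dc9d74839e094170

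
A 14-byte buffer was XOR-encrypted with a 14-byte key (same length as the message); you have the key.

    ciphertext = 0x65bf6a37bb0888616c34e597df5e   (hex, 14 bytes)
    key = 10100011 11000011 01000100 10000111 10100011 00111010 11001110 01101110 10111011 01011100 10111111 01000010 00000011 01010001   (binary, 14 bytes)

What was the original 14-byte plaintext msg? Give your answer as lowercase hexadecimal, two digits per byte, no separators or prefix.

XOR is its own inverse, so applying the key byte-wise gives the result directly.
byte 0: 01100101 xor 10100011 = 11000110
byte 1: 10111111 xor 11000011 = 01111100
byte 2: 01101010 xor 01000100 = 00101110
byte 3: 00110111 xor 10000111 = 10110000
byte 4: 10111011 xor 10100011 = 00011000
byte 5: 00001000 xor 00111010 = 00110010
byte 6: 10001000 xor 11001110 = 01000110
byte 7: 01100001 xor 01101110 = 00001111
byte 8: 01101100 xor 10111011 = 11010111
byte 9: 00110100 xor 01011100 = 01101000
byte 10: 11100101 xor 10111111 = 01011010
byte 11: 10010111 xor 01000010 = 11010101
byte 12: 11011111 xor 00000011 = 11011100
byte 13: 01011110 xor 01010001 = 00001111

c67c2eb01832460fd7685ad5dc0f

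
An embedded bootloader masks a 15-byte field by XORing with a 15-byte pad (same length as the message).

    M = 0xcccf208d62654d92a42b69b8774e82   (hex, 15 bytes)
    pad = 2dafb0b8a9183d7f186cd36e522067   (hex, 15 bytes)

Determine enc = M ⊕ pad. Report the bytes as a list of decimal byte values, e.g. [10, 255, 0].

[225, 96, 144, 53, 203, 125, 112, 237, 188, 71, 186, 214, 37, 110, 229]

cc ⊕ 2d = e1
cf ⊕ af = 60
20 ⊕ b0 = 90
8d ⊕ b8 = 35
62 ⊕ a9 = cb
65 ⊕ 18 = 7d
4d ⊕ 3d = 70
92 ⊕ 7f = ed
a4 ⊕ 18 = bc
2b ⊕ 6c = 47
69 ⊕ d3 = ba
b8 ⊕ 6e = d6
77 ⊕ 52 = 25
4e ⊕ 20 = 6e
82 ⊕ 67 = e5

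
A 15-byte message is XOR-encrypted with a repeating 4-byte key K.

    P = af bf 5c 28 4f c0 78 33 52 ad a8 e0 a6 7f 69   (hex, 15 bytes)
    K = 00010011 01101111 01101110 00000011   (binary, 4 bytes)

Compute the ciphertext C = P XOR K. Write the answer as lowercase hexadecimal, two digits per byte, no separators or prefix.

bcd0322b5caf163041c2c6e3b51007

The 4-byte key repeats, so the effective keystream is 13 6f 6e 03 13 6f 6e 03 13 6f 6e 03 13 6f 6e.
byte 0: 10101111 XOR 00010011 = 10111100
byte 1: 10111111 XOR 01101111 = 11010000
byte 2: 01011100 XOR 01101110 = 00110010
byte 3: 00101000 XOR 00000011 = 00101011
byte 4: 01001111 XOR 00010011 = 01011100
byte 5: 11000000 XOR 01101111 = 10101111
byte 6: 01111000 XOR 01101110 = 00010110
byte 7: 00110011 XOR 00000011 = 00110000
byte 8: 01010010 XOR 00010011 = 01000001
byte 9: 10101101 XOR 01101111 = 11000010
byte 10: 10101000 XOR 01101110 = 11000110
byte 11: 11100000 XOR 00000011 = 11100011
byte 12: 10100110 XOR 00010011 = 10110101
byte 13: 01111111 XOR 01101111 = 00010000
byte 14: 01101001 XOR 01101110 = 00000111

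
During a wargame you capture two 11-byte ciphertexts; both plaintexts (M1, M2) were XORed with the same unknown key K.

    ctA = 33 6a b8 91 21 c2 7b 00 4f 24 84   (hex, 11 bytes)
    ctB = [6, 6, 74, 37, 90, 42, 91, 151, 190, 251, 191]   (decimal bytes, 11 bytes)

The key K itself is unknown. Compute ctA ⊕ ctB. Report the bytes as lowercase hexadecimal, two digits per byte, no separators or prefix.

ctA ⊕ ctB = (M1 ⊕ K) ⊕ (M2 ⊕ K) = M1 ⊕ M2 — the shared key cancels under XOR.
byte 0:  51 XOR   6 =  53
byte 1: 106 XOR   6 = 108
byte 2: 184 XOR  74 = 242
byte 3: 145 XOR  37 = 180
byte 4:  33 XOR  90 = 123
byte 5: 194 XOR  42 = 232
byte 6: 123 XOR  91 =  32
byte 7:   0 XOR 151 = 151
byte 8:  79 XOR 190 = 241
byte 9:  36 XOR 251 = 223
byte 10: 132 XOR 191 =  59

356cf2b47be82097f1df3b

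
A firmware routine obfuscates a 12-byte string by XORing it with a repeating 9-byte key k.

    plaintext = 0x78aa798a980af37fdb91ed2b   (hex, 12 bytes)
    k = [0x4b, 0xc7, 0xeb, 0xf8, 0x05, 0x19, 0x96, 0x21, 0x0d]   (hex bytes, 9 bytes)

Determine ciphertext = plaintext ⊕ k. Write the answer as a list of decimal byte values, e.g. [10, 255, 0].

The 9-byte key repeats, so the effective keystream is 4b c7 eb f8 05 19 96 21 0d 4b c7 eb.
byte 0: 78 ^ 4b = 33
byte 1: aa ^ c7 = 6d
byte 2: 79 ^ eb = 92
byte 3: 8a ^ f8 = 72
byte 4: 98 ^ 05 = 9d
byte 5: 0a ^ 19 = 13
byte 6: f3 ^ 96 = 65
byte 7: 7f ^ 21 = 5e
byte 8: db ^ 0d = d6
byte 9: 91 ^ 4b = da
byte 10: ed ^ c7 = 2a
byte 11: 2b ^ eb = c0

[51, 109, 146, 114, 157, 19, 101, 94, 214, 218, 42, 192]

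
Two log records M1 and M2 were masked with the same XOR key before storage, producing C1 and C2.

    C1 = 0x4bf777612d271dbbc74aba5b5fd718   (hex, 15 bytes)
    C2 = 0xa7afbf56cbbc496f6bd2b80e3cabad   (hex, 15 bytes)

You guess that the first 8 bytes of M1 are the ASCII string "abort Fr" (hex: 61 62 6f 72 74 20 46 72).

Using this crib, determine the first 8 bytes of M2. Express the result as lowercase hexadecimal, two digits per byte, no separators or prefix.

First, C1 ⊕ C2 = (M1 ⊕ K) ⊕ (M2 ⊕ K) = M1 ⊕ M2, so the key drops out. Then M2 = (M1 ⊕ M2) ⊕ M1 over the first 8 bytes.
byte 0: (4b XOR a7) XOR 61 = ec XOR 61 = 8d
byte 1: (f7 XOR af) XOR 62 = 58 XOR 62 = 3a
byte 2: (77 XOR bf) XOR 6f = c8 XOR 6f = a7
byte 3: (61 XOR 56) XOR 72 = 37 XOR 72 = 45
byte 4: (2d XOR cb) XOR 74 = e6 XOR 74 = 92
byte 5: (27 XOR bc) XOR 20 = 9b XOR 20 = bb
byte 6: (1d XOR 49) XOR 46 = 54 XOR 46 = 12
byte 7: (bb XOR 6f) XOR 72 = d4 XOR 72 = a6

8d3aa74592bb12a6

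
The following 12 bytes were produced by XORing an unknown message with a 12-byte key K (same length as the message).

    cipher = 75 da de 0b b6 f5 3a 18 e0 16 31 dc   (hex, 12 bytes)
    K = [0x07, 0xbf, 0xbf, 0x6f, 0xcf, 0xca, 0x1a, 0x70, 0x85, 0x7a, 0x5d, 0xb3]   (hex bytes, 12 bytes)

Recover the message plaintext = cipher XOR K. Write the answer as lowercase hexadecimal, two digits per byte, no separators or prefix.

72656164793f2068656c6c6f

XOR is its own inverse, so applying the key byte-wise gives the result directly.
75 XOR 07 = 72
da XOR bf = 65
de XOR bf = 61
0b XOR 6f = 64
b6 XOR cf = 79
f5 XOR ca = 3f
3a XOR 1a = 20
18 XOR 70 = 68
e0 XOR 85 = 65
16 XOR 7a = 6c
31 XOR 5d = 6c
dc XOR b3 = 6f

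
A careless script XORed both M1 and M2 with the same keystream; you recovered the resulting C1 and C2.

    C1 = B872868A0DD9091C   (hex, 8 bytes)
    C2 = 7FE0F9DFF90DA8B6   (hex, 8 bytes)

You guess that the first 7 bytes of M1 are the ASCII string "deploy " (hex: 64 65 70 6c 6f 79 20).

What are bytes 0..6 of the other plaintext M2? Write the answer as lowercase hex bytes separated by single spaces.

First, C1 ⊕ C2 = (M1 ⊕ K) ⊕ (M2 ⊕ K) = M1 ⊕ M2, so the key drops out. Then M2 = (M1 ⊕ M2) ⊕ M1 over the first 7 bytes.
byte 0: (b8 XOR 7f) XOR 64 = c7 XOR 64 = a3
byte 1: (72 XOR e0) XOR 65 = 92 XOR 65 = f7
byte 2: (86 XOR f9) XOR 70 = 7f XOR 70 = 0f
byte 3: (8a XOR df) XOR 6c = 55 XOR 6c = 39
byte 4: (0d XOR f9) XOR 6f = f4 XOR 6f = 9b
byte 5: (d9 XOR 0d) XOR 79 = d4 XOR 79 = ad
byte 6: (09 XOR a8) XOR 20 = a1 XOR 20 = 81

a3 f7 0f 39 9b ad 81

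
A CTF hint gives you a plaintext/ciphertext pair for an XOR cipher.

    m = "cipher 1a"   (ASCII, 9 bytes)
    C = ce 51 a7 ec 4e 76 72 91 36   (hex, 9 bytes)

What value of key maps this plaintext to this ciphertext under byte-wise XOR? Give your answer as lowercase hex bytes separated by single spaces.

Since C = m ⊕ key, XORing both sides with m gives key = m ⊕ C.
 99 ^ 206 = 173
105 ^  81 =  56
112 ^ 167 = 215
104 ^ 236 = 132
101 ^  78 =  43
114 ^ 118 =   4
 32 ^ 114 =  82
 49 ^ 145 = 160
 97 ^  54 =  87

ad 38 d7 84 2b 04 52 a0 57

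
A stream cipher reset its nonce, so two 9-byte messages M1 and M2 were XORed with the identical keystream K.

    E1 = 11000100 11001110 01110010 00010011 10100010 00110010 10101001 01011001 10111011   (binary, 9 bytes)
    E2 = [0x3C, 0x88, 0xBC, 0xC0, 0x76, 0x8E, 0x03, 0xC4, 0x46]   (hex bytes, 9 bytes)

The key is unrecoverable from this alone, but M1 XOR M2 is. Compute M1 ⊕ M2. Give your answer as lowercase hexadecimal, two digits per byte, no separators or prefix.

E1 ⊕ E2 = (M1 ⊕ K) ⊕ (M2 ⊕ K) = M1 ⊕ M2 — the shared key cancels under XOR.
196 ^  60 = 248
206 ^ 136 =  70
114 ^ 188 = 206
 19 ^ 192 = 211
162 ^ 118 = 212
 50 ^ 142 = 188
169 ^   3 = 170
 89 ^ 196 = 157
187 ^  70 = 253

f846ced3d4bcaa9dfd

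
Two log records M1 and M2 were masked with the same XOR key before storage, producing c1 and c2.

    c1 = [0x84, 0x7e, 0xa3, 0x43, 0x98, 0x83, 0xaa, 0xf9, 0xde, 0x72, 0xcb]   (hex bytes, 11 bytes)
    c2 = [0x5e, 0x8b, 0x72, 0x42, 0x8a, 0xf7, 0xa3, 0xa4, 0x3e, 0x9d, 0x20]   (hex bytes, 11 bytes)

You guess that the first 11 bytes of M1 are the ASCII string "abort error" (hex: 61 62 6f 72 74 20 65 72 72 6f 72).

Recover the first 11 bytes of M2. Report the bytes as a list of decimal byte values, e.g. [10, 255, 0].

[187, 151, 190, 115, 102, 84, 108, 47, 146, 128, 153]

First, c1 ⊕ c2 = (M1 ⊕ K) ⊕ (M2 ⊕ K) = M1 ⊕ M2, so the key drops out. Then M2 = (M1 ⊕ M2) ⊕ M1 over the first 11 bytes.
byte 0: (84 ^ 5e) ^ 61 = da ^ 61 = bb
byte 1: (7e ^ 8b) ^ 62 = f5 ^ 62 = 97
byte 2: (a3 ^ 72) ^ 6f = d1 ^ 6f = be
byte 3: (43 ^ 42) ^ 72 = 01 ^ 72 = 73
byte 4: (98 ^ 8a) ^ 74 = 12 ^ 74 = 66
byte 5: (83 ^ f7) ^ 20 = 74 ^ 20 = 54
byte 6: (aa ^ a3) ^ 65 = 09 ^ 65 = 6c
byte 7: (f9 ^ a4) ^ 72 = 5d ^ 72 = 2f
byte 8: (de ^ 3e) ^ 72 = e0 ^ 72 = 92
byte 9: (72 ^ 9d) ^ 6f = ef ^ 6f = 80
byte 10: (cb ^ 20) ^ 72 = eb ^ 72 = 99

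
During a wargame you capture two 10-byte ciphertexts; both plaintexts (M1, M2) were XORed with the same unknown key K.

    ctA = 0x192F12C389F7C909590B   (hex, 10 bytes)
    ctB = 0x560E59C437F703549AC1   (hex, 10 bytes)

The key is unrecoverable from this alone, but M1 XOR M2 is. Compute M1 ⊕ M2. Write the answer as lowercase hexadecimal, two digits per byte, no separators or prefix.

ctA ⊕ ctB = (M1 ⊕ K) ⊕ (M2 ⊕ K) = M1 ⊕ M2 — the shared key cancels under XOR.
byte 0: 19 ⊕ 56 = 4f
byte 1: 2f ⊕ 0e = 21
byte 2: 12 ⊕ 59 = 4b
byte 3: c3 ⊕ c4 = 07
byte 4: 89 ⊕ 37 = be
byte 5: f7 ⊕ f7 = 00
byte 6: c9 ⊕ 03 = ca
byte 7: 09 ⊕ 54 = 5d
byte 8: 59 ⊕ 9a = c3
byte 9: 0b ⊕ c1 = ca

4f214b07be00ca5dc3ca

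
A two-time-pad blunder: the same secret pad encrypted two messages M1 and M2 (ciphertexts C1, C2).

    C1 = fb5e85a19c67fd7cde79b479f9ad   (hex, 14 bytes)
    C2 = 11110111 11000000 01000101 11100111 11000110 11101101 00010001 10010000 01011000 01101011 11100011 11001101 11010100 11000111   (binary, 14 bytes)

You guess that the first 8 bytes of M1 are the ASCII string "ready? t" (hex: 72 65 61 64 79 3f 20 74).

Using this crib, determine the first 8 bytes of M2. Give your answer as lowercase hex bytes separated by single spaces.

7e fb a1 22 23 b5 cc 98

First, C1 ⊕ C2 = (M1 ⊕ K) ⊕ (M2 ⊕ K) = M1 ⊕ M2, so the key drops out. Then M2 = (M1 ⊕ M2) ⊕ M1 over the first 8 bytes.
byte 0: (fb XOR f7) XOR 72 = 0c XOR 72 = 7e
byte 1: (5e XOR c0) XOR 65 = 9e XOR 65 = fb
byte 2: (85 XOR 45) XOR 61 = c0 XOR 61 = a1
byte 3: (a1 XOR e7) XOR 64 = 46 XOR 64 = 22
byte 4: (9c XOR c6) XOR 79 = 5a XOR 79 = 23
byte 5: (67 XOR ed) XOR 3f = 8a XOR 3f = b5
byte 6: (fd XOR 11) XOR 20 = ec XOR 20 = cc
byte 7: (7c XOR 90) XOR 74 = ec XOR 74 = 98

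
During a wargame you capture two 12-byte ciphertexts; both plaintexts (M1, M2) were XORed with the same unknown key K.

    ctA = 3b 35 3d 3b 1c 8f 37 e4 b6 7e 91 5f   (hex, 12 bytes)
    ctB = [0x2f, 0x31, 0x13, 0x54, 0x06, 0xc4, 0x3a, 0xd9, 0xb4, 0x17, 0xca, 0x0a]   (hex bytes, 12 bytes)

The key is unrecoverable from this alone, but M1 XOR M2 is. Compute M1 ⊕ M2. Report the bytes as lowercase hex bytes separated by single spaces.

14 04 2e 6f 1a 4b 0d 3d 02 69 5b 55

ctA ⊕ ctB = (M1 ⊕ K) ⊕ (M2 ⊕ K) = M1 ⊕ M2 — the shared key cancels under XOR.
byte 0:  59 xor  47 =  20
byte 1:  53 xor  49 =   4
byte 2:  61 xor  19 =  46
byte 3:  59 xor  84 = 111
byte 4:  28 xor   6 =  26
byte 5: 143 xor 196 =  75
byte 6:  55 xor  58 =  13
byte 7: 228 xor 217 =  61
byte 8: 182 xor 180 =   2
byte 9: 126 xor  23 = 105
byte 10: 145 xor 202 =  91
byte 11:  95 xor  10 =  85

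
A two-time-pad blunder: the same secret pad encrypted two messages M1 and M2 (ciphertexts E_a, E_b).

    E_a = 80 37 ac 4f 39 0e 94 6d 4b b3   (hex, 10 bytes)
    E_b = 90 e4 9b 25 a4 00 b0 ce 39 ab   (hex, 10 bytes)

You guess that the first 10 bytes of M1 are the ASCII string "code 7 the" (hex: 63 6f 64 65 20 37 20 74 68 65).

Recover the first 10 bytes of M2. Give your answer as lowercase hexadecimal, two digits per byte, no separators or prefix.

First, E_a ⊕ E_b = (M1 ⊕ K) ⊕ (M2 ⊕ K) = M1 ⊕ M2, so the key drops out. Then M2 = (M1 ⊕ M2) ⊕ M1 over the first 10 bytes.
byte 0: (80 XOR 90) XOR 63 = 10 XOR 63 = 73
byte 1: (37 XOR e4) XOR 6f = d3 XOR 6f = bc
byte 2: (ac XOR 9b) XOR 64 = 37 XOR 64 = 53
byte 3: (4f XOR 25) XOR 65 = 6a XOR 65 = 0f
byte 4: (39 XOR a4) XOR 20 = 9d XOR 20 = bd
byte 5: (0e XOR 00) XOR 37 = 0e XOR 37 = 39
byte 6: (94 XOR b0) XOR 20 = 24 XOR 20 = 04
byte 7: (6d XOR ce) XOR 74 = a3 XOR 74 = d7
byte 8: (4b XOR 39) XOR 68 = 72 XOR 68 = 1a
byte 9: (b3 XOR ab) XOR 65 = 18 XOR 65 = 7d

73bc530fbd3904d71a7d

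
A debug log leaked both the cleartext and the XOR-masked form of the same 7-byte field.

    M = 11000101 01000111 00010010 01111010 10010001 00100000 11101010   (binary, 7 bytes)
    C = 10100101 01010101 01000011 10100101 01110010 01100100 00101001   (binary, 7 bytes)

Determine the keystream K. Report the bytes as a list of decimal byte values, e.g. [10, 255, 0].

[96, 18, 81, 223, 227, 68, 195]

Since C = M ⊕ K, XORing both sides with M gives K = M ⊕ C.
byte 0: c5 ⊕ a5 = 60
byte 1: 47 ⊕ 55 = 12
byte 2: 12 ⊕ 43 = 51
byte 3: 7a ⊕ a5 = df
byte 4: 91 ⊕ 72 = e3
byte 5: 20 ⊕ 64 = 44
byte 6: ea ⊕ 29 = c3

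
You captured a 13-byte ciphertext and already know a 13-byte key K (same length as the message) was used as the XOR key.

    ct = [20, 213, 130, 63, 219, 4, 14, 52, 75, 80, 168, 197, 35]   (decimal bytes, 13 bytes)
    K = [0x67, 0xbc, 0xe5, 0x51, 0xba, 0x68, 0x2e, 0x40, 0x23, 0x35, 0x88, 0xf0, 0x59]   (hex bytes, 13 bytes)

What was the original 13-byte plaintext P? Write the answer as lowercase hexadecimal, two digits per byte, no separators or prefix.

00010100 XOR 01100111 = 01110011
11010101 XOR 10111100 = 01101001
10000010 XOR 11100101 = 01100111
00111111 XOR 01010001 = 01101110
11011011 XOR 10111010 = 01100001
00000100 XOR 01101000 = 01101100
00001110 XOR 00101110 = 00100000
00110100 XOR 01000000 = 01110100
01001011 XOR 00100011 = 01101000
01010000 XOR 00110101 = 01100101
10101000 XOR 10001000 = 00100000
11000101 XOR 11110000 = 00110101
00100011 XOR 01011001 = 01111010

7369676e616c2074686520357a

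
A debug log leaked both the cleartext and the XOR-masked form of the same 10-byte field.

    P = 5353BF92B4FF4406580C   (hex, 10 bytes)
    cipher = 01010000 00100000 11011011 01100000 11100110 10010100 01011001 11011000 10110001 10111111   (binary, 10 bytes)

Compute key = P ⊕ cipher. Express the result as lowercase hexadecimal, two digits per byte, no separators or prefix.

037364f2526b1ddee9b3

Since cipher = P ⊕ key, XORing both sides with P gives key = P ⊕ cipher.
 83 ^  80 =   3
 83 ^  32 = 115
191 ^ 219 = 100
146 ^  96 = 242
180 ^ 230 =  82
255 ^ 148 = 107
 68 ^  89 =  29
  6 ^ 216 = 222
 88 ^ 177 = 233
 12 ^ 191 = 179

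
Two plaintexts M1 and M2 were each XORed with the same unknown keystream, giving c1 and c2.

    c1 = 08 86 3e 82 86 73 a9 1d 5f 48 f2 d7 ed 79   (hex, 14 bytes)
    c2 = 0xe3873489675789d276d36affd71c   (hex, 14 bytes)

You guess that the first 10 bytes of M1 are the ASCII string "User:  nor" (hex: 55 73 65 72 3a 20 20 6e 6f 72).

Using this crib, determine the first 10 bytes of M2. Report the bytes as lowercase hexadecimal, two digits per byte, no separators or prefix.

be726f79db0400a146e9

First, c1 ⊕ c2 = (M1 ⊕ K) ⊕ (M2 ⊕ K) = M1 ⊕ M2, so the key drops out. Then M2 = (M1 ⊕ M2) ⊕ M1 over the first 10 bytes.
byte 0: (08 ^ e3) ^ 55 = eb ^ 55 = be
byte 1: (86 ^ 87) ^ 73 = 01 ^ 73 = 72
byte 2: (3e ^ 34) ^ 65 = 0a ^ 65 = 6f
byte 3: (82 ^ 89) ^ 72 = 0b ^ 72 = 79
byte 4: (86 ^ 67) ^ 3a = e1 ^ 3a = db
byte 5: (73 ^ 57) ^ 20 = 24 ^ 20 = 04
byte 6: (a9 ^ 89) ^ 20 = 20 ^ 20 = 00
byte 7: (1d ^ d2) ^ 6e = cf ^ 6e = a1
byte 8: (5f ^ 76) ^ 6f = 29 ^ 6f = 46
byte 9: (48 ^ d3) ^ 72 = 9b ^ 72 = e9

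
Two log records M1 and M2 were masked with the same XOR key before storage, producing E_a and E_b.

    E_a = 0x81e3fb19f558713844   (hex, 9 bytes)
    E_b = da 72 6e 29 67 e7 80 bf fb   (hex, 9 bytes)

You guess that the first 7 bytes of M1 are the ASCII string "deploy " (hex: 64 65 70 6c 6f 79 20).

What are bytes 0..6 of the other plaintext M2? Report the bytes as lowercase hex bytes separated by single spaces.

3f f4 e5 5c fd c6 d1

First, E_a ⊕ E_b = (M1 ⊕ K) ⊕ (M2 ⊕ K) = M1 ⊕ M2, so the key drops out. Then M2 = (M1 ⊕ M2) ⊕ M1 over the first 7 bytes.
byte 0: (81 ⊕ da) ⊕ 64 = 5b ⊕ 64 = 3f
byte 1: (e3 ⊕ 72) ⊕ 65 = 91 ⊕ 65 = f4
byte 2: (fb ⊕ 6e) ⊕ 70 = 95 ⊕ 70 = e5
byte 3: (19 ⊕ 29) ⊕ 6c = 30 ⊕ 6c = 5c
byte 4: (f5 ⊕ 67) ⊕ 6f = 92 ⊕ 6f = fd
byte 5: (58 ⊕ e7) ⊕ 79 = bf ⊕ 79 = c6
byte 6: (71 ⊕ 80) ⊕ 20 = f1 ⊕ 20 = d1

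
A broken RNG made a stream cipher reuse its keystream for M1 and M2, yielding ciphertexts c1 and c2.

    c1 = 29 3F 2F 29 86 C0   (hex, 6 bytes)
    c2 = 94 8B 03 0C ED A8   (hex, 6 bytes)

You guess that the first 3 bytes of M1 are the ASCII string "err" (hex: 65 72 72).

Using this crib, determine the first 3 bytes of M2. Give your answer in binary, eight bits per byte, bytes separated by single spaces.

11011000 11000110 01011110

First, c1 ⊕ c2 = (M1 ⊕ K) ⊕ (M2 ⊕ K) = M1 ⊕ M2, so the key drops out. Then M2 = (M1 ⊕ M2) ⊕ M1 over the first 3 bytes.
byte 0: (29 XOR 94) XOR 65 = bd XOR 65 = d8
byte 1: (3f XOR 8b) XOR 72 = b4 XOR 72 = c6
byte 2: (2f XOR 03) XOR 72 = 2c XOR 72 = 5e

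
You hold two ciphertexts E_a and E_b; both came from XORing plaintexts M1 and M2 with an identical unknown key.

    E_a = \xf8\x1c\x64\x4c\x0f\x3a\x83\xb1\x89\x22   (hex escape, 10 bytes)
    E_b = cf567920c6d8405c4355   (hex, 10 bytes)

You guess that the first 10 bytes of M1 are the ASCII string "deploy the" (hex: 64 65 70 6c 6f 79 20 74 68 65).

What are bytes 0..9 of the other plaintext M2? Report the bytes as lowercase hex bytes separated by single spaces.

53 2f 6d 00 a6 9b e3 99 a2 12

First, E_a ⊕ E_b = (M1 ⊕ K) ⊕ (M2 ⊕ K) = M1 ⊕ M2, so the key drops out. Then M2 = (M1 ⊕ M2) ⊕ M1 over the first 10 bytes.
byte 0: (f8 XOR cf) XOR 64 = 37 XOR 64 = 53
byte 1: (1c XOR 56) XOR 65 = 4a XOR 65 = 2f
byte 2: (64 XOR 79) XOR 70 = 1d XOR 70 = 6d
byte 3: (4c XOR 20) XOR 6c = 6c XOR 6c = 00
byte 4: (0f XOR c6) XOR 6f = c9 XOR 6f = a6
byte 5: (3a XOR d8) XOR 79 = e2 XOR 79 = 9b
byte 6: (83 XOR 40) XOR 20 = c3 XOR 20 = e3
byte 7: (b1 XOR 5c) XOR 74 = ed XOR 74 = 99
byte 8: (89 XOR 43) XOR 68 = ca XOR 68 = a2
byte 9: (22 XOR 55) XOR 65 = 77 XOR 65 = 12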